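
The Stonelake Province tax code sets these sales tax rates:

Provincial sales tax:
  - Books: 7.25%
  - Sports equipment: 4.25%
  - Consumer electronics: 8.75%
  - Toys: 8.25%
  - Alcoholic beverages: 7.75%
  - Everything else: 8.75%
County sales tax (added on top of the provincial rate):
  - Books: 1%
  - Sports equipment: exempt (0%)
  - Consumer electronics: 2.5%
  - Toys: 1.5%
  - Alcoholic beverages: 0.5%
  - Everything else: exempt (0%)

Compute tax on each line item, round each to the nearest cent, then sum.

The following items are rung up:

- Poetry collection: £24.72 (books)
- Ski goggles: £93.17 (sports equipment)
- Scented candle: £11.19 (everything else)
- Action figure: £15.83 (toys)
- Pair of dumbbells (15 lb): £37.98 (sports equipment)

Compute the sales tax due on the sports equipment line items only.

Ski goggles £93.17: sports equipment → 4.25% + 0% county = 4.25% → £3.96
Pair of dumbbells (15 lb) £37.98: sports equipment → 4.25% + 0% county = 4.25% → £1.61
Tax on sports equipment = £3.96 + £1.61 = £5.57

£5.57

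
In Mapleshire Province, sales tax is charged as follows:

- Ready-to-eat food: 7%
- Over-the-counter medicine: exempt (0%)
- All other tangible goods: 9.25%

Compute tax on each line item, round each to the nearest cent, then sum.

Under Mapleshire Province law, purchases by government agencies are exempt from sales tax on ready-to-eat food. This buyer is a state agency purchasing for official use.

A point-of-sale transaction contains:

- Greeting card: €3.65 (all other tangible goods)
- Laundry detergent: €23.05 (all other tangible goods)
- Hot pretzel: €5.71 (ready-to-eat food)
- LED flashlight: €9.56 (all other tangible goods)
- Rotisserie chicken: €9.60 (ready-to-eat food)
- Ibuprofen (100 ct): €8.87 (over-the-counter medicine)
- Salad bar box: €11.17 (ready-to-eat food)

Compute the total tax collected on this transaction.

€3.35

Greeting card €3.65: all other tangible goods → 9.25% → €0.34
Laundry detergent €23.05: all other tangible goods → 9.25% → €2.13
Hot pretzel €5.71: ready-to-eat food, buyer-exempt → 0% → €0.00
LED flashlight €9.56: all other tangible goods → 9.25% → €0.88
Rotisserie chicken €9.60: ready-to-eat food, buyer-exempt → 0% → €0.00
Ibuprofen (100 ct) €8.87: over-the-counter medicine → 0% → €0.00
Salad bar box €11.17: ready-to-eat food, buyer-exempt → 0% → €0.00
Total tax = €0.34 + €2.13 + €0.88 = €3.35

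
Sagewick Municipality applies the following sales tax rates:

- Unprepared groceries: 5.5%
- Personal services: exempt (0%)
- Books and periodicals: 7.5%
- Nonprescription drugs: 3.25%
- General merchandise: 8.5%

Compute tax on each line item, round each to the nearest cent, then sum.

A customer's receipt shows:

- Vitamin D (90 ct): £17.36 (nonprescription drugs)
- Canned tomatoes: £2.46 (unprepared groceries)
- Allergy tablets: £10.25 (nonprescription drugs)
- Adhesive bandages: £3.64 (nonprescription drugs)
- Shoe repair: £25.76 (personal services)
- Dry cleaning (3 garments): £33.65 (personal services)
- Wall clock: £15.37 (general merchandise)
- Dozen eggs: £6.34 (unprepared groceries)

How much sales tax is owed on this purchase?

£2.81

Vitamin D (90 ct) £17.36: nonprescription drugs → 3.25% → £0.56
Canned tomatoes £2.46: unprepared groceries → 5.5% → £0.14
Allergy tablets £10.25: nonprescription drugs → 3.25% → £0.33
Adhesive bandages £3.64: nonprescription drugs → 3.25% → £0.12
Shoe repair £25.76: personal services → 0% → £0.00
Dry cleaning (3 garments) £33.65: personal services → 0% → £0.00
Wall clock £15.37: general merchandise → 8.5% → £1.31
Dozen eggs £6.34: unprepared groceries → 5.5% → £0.35
Total tax = £0.56 + £0.14 + £0.33 + £0.12 + £1.31 + £0.35 = £2.81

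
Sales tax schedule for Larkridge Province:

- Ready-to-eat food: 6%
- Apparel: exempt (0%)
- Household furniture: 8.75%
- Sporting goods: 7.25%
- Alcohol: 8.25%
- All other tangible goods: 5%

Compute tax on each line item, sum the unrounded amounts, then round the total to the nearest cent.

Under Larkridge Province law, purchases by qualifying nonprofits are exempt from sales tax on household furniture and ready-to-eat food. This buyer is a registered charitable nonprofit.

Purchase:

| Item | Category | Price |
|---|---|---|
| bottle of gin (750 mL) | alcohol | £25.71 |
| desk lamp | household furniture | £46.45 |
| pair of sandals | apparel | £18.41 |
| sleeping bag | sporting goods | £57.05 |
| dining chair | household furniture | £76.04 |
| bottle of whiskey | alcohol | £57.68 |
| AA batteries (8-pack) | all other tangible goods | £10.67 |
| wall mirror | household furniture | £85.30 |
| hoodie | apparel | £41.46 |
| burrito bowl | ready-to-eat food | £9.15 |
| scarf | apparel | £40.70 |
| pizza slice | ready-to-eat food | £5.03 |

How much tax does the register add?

£11.55

Bottle of gin (750 mL) £25.71: alcohol → 8.25% → £2.121075
Desk lamp £46.45: household furniture, buyer-exempt → 0% → £0.00
Pair of sandals £18.41: apparel → 0% → £0.00
Sleeping bag £57.05: sporting goods → 7.25% → £4.136125
Dining chair £76.04: household furniture, buyer-exempt → 0% → £0.00
Bottle of whiskey £57.68: alcohol → 8.25% → £4.7586
AA batteries (8-pack) £10.67: all other tangible goods → 5% → £0.5335
Wall mirror £85.30: household furniture, buyer-exempt → 0% → £0.00
Hoodie £41.46: apparel → 0% → £0.00
Burrito bowl £9.15: ready-to-eat food, buyer-exempt → 0% → £0.00
Scarf £40.70: apparel → 0% → £0.00
Pizza slice £5.03: ready-to-eat food, buyer-exempt → 0% → £0.00
Unrounded tax sum = £11.5493 → £11.55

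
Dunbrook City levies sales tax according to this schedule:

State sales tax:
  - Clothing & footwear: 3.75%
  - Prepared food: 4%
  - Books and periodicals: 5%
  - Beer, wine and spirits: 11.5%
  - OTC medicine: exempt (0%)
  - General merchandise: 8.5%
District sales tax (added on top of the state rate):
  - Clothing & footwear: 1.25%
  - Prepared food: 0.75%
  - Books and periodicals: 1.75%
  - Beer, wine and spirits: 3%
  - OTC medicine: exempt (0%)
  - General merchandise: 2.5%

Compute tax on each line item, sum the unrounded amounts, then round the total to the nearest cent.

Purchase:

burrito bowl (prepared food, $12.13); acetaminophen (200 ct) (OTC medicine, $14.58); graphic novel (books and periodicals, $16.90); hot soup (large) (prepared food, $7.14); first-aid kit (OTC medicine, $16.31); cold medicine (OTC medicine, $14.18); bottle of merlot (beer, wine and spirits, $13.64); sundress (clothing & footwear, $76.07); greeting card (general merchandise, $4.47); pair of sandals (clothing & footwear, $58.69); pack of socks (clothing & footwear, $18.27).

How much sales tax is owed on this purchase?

Burrito bowl $12.13: prepared food → 4% + 0.75% district = 4.75% → $0.576175
Acetaminophen (200 ct) $14.58: OTC medicine → 0% + 0% district = 0% → $0.00
Graphic novel $16.90: books and periodicals → 5% + 1.75% district = 6.75% → $1.14075
Hot soup (large) $7.14: prepared food → 4% + 0.75% district = 4.75% → $0.33915
First-aid kit $16.31: OTC medicine → 0% + 0% district = 0% → $0.00
Cold medicine $14.18: OTC medicine → 0% + 0% district = 0% → $0.00
Bottle of merlot $13.64: beer, wine and spirits → 11.5% + 3% district = 14.5% → $1.9778
Sundress $76.07: clothing & footwear → 3.75% + 1.25% district = 5% → $3.8035
Greeting card $4.47: general merchandise → 8.5% + 2.5% district = 11% → $0.4917
Pair of sandals $58.69: clothing & footwear → 3.75% + 1.25% district = 5% → $2.9345
Pack of socks $18.27: clothing & footwear → 3.75% + 1.25% district = 5% → $0.9135
Unrounded tax sum = $12.177075 → $12.18

$12.18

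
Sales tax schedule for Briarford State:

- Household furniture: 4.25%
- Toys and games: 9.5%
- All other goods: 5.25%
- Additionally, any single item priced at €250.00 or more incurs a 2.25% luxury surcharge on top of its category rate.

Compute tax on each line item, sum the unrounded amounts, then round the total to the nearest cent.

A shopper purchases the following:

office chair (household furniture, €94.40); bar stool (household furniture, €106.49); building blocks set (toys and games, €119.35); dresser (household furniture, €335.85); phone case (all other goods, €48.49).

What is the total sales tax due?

€44.25

Office chair €94.40: household furniture → 4.25% → €4.012
Bar stool €106.49: household furniture → 4.25% → €4.525825
Building blocks set €119.35: toys and games → 9.5% → €11.33825
Dresser €335.85: household furniture → 4.25% + 2.25% surcharge = 6.5% → €21.83025
Phone case €48.49: all other goods → 5.25% → €2.545725
Unrounded tax sum = €44.25205 → €44.25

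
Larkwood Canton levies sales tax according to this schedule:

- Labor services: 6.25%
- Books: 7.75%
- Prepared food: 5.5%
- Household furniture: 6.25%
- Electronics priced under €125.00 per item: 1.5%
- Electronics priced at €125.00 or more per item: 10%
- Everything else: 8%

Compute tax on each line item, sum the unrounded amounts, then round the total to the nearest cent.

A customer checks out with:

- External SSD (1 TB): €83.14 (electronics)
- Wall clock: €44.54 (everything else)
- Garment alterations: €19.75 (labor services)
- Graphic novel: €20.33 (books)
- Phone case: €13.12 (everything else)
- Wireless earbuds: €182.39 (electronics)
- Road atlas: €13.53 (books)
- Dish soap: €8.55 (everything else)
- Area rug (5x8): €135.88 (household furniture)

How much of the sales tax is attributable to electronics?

External SSD (1 TB) €83.14: electronics, under €125.00 → 1.5% → €1.2471
Wireless earbuds €182.39: electronics, €125.00 or more → 10% → €18.239
Tax on electronics: unrounded sum = €19.4861 → €19.49

€19.49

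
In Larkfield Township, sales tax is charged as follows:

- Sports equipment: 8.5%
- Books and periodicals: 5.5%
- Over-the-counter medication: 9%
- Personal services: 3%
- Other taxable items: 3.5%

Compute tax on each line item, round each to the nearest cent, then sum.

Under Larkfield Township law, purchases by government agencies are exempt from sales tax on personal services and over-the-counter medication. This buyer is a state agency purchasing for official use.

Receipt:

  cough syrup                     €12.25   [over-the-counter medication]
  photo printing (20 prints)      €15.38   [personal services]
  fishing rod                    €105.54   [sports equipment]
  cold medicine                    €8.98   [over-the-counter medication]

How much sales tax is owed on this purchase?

€8.97

Cough syrup €12.25: over-the-counter medication, buyer-exempt → 0% → €0.00
Photo printing (20 prints) €15.38: personal services, buyer-exempt → 0% → €0.00
Fishing rod €105.54: sports equipment → 8.5% → €8.97
Cold medicine €8.98: over-the-counter medication, buyer-exempt → 0% → €0.00
Total tax = €8.97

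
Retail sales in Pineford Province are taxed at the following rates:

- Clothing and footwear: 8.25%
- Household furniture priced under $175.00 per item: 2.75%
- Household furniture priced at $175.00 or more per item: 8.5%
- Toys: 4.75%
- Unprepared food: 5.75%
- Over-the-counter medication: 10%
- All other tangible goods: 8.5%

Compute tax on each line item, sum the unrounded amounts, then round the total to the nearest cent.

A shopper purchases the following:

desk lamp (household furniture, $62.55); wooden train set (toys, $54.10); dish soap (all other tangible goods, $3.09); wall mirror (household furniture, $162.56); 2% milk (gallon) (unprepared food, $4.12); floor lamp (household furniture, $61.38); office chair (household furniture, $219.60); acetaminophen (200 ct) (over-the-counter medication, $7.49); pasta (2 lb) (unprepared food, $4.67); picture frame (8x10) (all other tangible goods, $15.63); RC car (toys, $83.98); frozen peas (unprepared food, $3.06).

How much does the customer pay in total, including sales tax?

$718.35

Desk lamp $62.55: household furniture, under $175.00 → 2.75% → $1.720125
Wooden train set $54.10: toys → 4.75% → $2.56975
Dish soap $3.09: all other tangible goods → 8.5% → $0.26265
Wall mirror $162.56: household furniture, under $175.00 → 2.75% → $4.4704
2% milk (gallon) $4.12: unprepared food → 5.75% → $0.2369
Floor lamp $61.38: household furniture, under $175.00 → 2.75% → $1.68795
Office chair $219.60: household furniture, $175.00 or more → 8.5% → $18.666
Acetaminophen (200 ct) $7.49: over-the-counter medication → 10% → $0.749
Pasta (2 lb) $4.67: unprepared food → 5.75% → $0.268525
Picture frame (8x10) $15.63: all other tangible goods → 8.5% → $1.32855
RC car $83.98: toys → 4.75% → $3.98905
Frozen peas $3.06: unprepared food → 5.75% → $0.17595
Subtotal = $682.23; unrounded tax = $36.12485 → $36.12; total due = $718.35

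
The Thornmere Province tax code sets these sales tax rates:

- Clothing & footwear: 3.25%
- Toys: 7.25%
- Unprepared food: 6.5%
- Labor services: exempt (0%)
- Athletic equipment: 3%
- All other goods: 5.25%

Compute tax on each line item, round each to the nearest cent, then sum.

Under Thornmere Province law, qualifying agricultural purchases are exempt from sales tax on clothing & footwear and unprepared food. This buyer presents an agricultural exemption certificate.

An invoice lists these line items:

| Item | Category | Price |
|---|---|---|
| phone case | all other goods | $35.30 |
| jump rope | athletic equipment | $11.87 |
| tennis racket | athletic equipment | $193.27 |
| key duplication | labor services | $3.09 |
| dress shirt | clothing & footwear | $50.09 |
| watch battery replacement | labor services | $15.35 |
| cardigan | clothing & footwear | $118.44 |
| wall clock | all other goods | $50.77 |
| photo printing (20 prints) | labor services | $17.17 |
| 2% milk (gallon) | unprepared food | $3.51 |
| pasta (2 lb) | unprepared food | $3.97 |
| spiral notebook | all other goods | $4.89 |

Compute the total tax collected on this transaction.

$10.94

Phone case $35.30: all other goods → 5.25% → $1.85
Jump rope $11.87: athletic equipment → 3% → $0.36
Tennis racket $193.27: athletic equipment → 3% → $5.80
Key duplication $3.09: labor services → 0% → $0.00
Dress shirt $50.09: clothing & footwear, buyer-exempt → 0% → $0.00
Watch battery replacement $15.35: labor services → 0% → $0.00
Cardigan $118.44: clothing & footwear, buyer-exempt → 0% → $0.00
Wall clock $50.77: all other goods → 5.25% → $2.67
Photo printing (20 prints) $17.17: labor services → 0% → $0.00
2% milk (gallon) $3.51: unprepared food, buyer-exempt → 0% → $0.00
Pasta (2 lb) $3.97: unprepared food, buyer-exempt → 0% → $0.00
Spiral notebook $4.89: all other goods → 5.25% → $0.26
Total tax = $1.85 + $0.36 + $5.80 + $2.67 + $0.26 = $10.94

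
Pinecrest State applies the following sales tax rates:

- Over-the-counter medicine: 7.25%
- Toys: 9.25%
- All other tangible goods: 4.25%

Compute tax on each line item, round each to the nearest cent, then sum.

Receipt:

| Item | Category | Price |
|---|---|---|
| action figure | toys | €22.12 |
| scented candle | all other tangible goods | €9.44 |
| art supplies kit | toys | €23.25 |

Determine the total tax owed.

€4.60

Action figure €22.12: toys → 9.25% → €2.05
Scented candle €9.44: all other tangible goods → 4.25% → €0.40
Art supplies kit €23.25: toys → 9.25% → €2.15
Total tax = €2.05 + €0.40 + €2.15 = €4.60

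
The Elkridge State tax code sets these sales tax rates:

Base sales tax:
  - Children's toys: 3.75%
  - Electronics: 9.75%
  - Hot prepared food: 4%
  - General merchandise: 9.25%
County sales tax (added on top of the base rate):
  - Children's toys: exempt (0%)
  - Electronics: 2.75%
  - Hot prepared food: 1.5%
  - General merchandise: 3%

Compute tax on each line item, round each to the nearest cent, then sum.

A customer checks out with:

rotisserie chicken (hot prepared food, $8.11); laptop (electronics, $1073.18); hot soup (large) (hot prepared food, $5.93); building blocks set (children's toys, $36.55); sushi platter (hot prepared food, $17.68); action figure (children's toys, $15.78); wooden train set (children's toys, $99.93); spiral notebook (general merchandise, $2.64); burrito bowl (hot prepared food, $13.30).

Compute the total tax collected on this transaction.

Rotisserie chicken $8.11: hot prepared food → 4% + 1.5% county = 5.5% → $0.45
Laptop $1073.18: electronics → 9.75% + 2.75% county = 12.5% → $134.15
Hot soup (large) $5.93: hot prepared food → 4% + 1.5% county = 5.5% → $0.33
Building blocks set $36.55: children's toys → 3.75% + 0% county = 3.75% → $1.37
Sushi platter $17.68: hot prepared food → 4% + 1.5% county = 5.5% → $0.97
Action figure $15.78: children's toys → 3.75% + 0% county = 3.75% → $0.59
Wooden train set $99.93: children's toys → 3.75% + 0% county = 3.75% → $3.75
Spiral notebook $2.64: general merchandise → 9.25% + 3% county = 12.25% → $0.32
Burrito bowl $13.30: hot prepared food → 4% + 1.5% county = 5.5% → $0.73
Total tax = $0.45 + $134.15 + $0.33 + $1.37 + $0.97 + $0.59 + $3.75 + $0.32 + $0.73 = $142.66

$142.66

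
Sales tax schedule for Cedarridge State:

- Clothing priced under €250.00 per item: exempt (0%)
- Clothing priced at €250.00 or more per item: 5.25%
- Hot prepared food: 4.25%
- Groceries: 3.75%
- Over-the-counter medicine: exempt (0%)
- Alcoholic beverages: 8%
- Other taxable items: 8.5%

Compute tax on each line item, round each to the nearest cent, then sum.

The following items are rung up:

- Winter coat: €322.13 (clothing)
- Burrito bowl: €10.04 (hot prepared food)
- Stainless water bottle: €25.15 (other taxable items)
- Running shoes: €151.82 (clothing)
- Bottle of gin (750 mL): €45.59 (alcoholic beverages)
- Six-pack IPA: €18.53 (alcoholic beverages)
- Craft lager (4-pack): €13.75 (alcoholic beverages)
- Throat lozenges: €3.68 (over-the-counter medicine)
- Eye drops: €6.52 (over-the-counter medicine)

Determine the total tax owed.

Winter coat €322.13: clothing, €250.00 or more → 5.25% → €16.91
Burrito bowl €10.04: hot prepared food → 4.25% → €0.43
Stainless water bottle €25.15: other taxable items → 8.5% → €2.14
Running shoes €151.82: clothing, under €250.00 → 0% → €0.00
Bottle of gin (750 mL) €45.59: alcoholic beverages → 8% → €3.65
Six-pack IPA €18.53: alcoholic beverages → 8% → €1.48
Craft lager (4-pack) €13.75: alcoholic beverages → 8% → €1.10
Throat lozenges €3.68: over-the-counter medicine → 0% → €0.00
Eye drops €6.52: over-the-counter medicine → 0% → €0.00
Total tax = €16.91 + €0.43 + €2.14 + €3.65 + €1.48 + €1.10 = €25.71

€25.71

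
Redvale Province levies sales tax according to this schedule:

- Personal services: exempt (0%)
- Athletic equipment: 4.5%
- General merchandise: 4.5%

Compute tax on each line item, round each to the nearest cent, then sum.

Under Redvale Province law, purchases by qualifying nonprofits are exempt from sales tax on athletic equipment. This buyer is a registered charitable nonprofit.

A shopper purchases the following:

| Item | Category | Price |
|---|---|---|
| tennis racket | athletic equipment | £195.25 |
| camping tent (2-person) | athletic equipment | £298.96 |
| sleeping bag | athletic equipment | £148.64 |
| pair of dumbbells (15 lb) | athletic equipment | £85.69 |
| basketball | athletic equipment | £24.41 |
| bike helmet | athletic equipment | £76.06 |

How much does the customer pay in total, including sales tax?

£829.01

Tennis racket £195.25: athletic equipment, buyer-exempt → 0% → £0.00
Camping tent (2-person) £298.96: athletic equipment, buyer-exempt → 0% → £0.00
Sleeping bag £148.64: athletic equipment, buyer-exempt → 0% → £0.00
Pair of dumbbells (15 lb) £85.69: athletic equipment, buyer-exempt → 0% → £0.00
Basketball £24.41: athletic equipment, buyer-exempt → 0% → £0.00
Bike helmet £76.06: athletic equipment, buyer-exempt → 0% → £0.00
Subtotal = £829.01; tax = £0.00; total due = £829.01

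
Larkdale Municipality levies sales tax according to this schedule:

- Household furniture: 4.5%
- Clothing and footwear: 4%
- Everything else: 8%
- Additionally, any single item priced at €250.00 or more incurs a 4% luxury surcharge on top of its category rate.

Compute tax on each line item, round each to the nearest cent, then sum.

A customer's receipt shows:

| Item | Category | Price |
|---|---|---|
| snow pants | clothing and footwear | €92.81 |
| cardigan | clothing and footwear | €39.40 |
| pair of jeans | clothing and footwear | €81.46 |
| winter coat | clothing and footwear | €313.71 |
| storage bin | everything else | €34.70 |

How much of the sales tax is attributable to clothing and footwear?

Snow pants €92.81: clothing and footwear → 4% → €3.71
Cardigan €39.40: clothing and footwear → 4% → €1.58
Pair of jeans €81.46: clothing and footwear → 4% → €3.26
Winter coat €313.71: clothing and footwear → 4% + 4% surcharge = 8% → €25.10
Tax on clothing and footwear = €3.71 + €1.58 + €3.26 + €25.10 = €33.65

€33.65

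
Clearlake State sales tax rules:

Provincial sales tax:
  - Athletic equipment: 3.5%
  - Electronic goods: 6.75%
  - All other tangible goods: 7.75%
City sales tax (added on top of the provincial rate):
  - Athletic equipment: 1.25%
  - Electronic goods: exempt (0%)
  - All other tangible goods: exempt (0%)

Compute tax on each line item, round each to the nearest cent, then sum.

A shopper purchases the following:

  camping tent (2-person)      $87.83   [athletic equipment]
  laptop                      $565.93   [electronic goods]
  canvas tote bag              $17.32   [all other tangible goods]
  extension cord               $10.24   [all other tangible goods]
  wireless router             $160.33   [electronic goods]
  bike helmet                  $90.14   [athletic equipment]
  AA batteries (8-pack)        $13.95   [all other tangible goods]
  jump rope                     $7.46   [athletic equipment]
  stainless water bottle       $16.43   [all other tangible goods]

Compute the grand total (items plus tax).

Camping tent (2-person) $87.83: athletic equipment → 3.5% + 1.25% city = 4.75% → $4.17
Laptop $565.93: electronic goods → 6.75% + 0% city = 6.75% → $38.20
Canvas tote bag $17.32: all other tangible goods → 7.75% + 0% city = 7.75% → $1.34
Extension cord $10.24: all other tangible goods → 7.75% + 0% city = 7.75% → $0.79
Wireless router $160.33: electronic goods → 6.75% + 0% city = 6.75% → $10.82
Bike helmet $90.14: athletic equipment → 3.5% + 1.25% city = 4.75% → $4.28
AA batteries (8-pack) $13.95: all other tangible goods → 7.75% + 0% city = 7.75% → $1.08
Jump rope $7.46: athletic equipment → 3.5% + 1.25% city = 4.75% → $0.35
Stainless water bottle $16.43: all other tangible goods → 7.75% + 0% city = 7.75% → $1.27
Subtotal = $969.63; tax = $62.30; total due = $1031.93

$1031.93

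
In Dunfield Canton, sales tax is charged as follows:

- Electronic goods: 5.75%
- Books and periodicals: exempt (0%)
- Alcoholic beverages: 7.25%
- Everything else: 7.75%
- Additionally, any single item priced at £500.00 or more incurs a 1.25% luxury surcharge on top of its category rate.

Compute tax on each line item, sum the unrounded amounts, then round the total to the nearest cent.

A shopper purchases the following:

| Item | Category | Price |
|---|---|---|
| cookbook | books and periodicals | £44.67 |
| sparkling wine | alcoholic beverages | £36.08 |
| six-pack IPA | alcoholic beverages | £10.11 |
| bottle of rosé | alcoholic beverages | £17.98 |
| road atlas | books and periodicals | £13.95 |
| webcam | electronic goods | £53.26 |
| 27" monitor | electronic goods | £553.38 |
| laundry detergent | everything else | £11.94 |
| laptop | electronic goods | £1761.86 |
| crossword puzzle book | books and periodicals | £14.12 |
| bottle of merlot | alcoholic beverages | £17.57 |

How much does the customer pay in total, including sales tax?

£2706.90

Cookbook £44.67: books and periodicals → 0% → £0.00
Sparkling wine £36.08: alcoholic beverages → 7.25% → £2.6158
Six-pack IPA £10.11: alcoholic beverages → 7.25% → £0.732975
Bottle of rosé £17.98: alcoholic beverages → 7.25% → £1.30355
Road atlas £13.95: books and periodicals → 0% → £0.00
Webcam £53.26: electronic goods → 5.75% → £3.06245
27" monitor £553.38: electronic goods → 5.75% + 1.25% surcharge = 7% → £38.7366
Laundry detergent £11.94: everything else → 7.75% → £0.92535
Laptop £1761.86: electronic goods → 5.75% + 1.25% surcharge = 7% → £123.3302
Crossword puzzle book £14.12: books and periodicals → 0% → £0.00
Bottle of merlot £17.57: alcoholic beverages → 7.25% → £1.273825
Subtotal = £2534.92; unrounded tax = £171.98075 → £171.98; total due = £2706.90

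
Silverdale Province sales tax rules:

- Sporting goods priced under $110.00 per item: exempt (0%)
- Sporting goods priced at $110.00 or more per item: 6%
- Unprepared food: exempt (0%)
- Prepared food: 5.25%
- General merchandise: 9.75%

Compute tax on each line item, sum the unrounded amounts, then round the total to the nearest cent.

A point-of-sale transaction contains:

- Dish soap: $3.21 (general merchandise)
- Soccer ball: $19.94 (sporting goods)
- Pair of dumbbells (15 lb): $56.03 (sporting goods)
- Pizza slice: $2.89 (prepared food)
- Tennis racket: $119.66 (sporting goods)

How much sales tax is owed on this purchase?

Dish soap $3.21: general merchandise → 9.75% → $0.312975
Soccer ball $19.94: sporting goods, under $110.00 → 0% → $0.00
Pair of dumbbells (15 lb) $56.03: sporting goods, under $110.00 → 0% → $0.00
Pizza slice $2.89: prepared food → 5.25% → $0.151725
Tennis racket $119.66: sporting goods, $110.00 or more → 6% → $7.1796
Unrounded tax sum = $7.6443 → $7.64

$7.64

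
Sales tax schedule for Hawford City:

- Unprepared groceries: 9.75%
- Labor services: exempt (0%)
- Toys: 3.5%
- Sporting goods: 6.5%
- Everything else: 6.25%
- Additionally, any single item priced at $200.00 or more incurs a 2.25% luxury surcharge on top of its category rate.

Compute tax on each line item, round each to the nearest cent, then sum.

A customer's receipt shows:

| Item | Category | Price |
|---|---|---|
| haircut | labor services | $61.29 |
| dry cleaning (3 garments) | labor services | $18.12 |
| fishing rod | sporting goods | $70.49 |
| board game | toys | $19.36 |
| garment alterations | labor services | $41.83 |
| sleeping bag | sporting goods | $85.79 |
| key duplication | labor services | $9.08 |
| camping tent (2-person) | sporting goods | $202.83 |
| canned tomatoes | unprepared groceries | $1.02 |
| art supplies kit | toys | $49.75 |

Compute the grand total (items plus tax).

$589.99

Haircut $61.29: labor services → 0% → $0.00
Dry cleaning (3 garments) $18.12: labor services → 0% → $0.00
Fishing rod $70.49: sporting goods → 6.5% → $4.58
Board game $19.36: toys → 3.5% → $0.68
Garment alterations $41.83: labor services → 0% → $0.00
Sleeping bag $85.79: sporting goods → 6.5% → $5.58
Key duplication $9.08: labor services → 0% → $0.00
Camping tent (2-person) $202.83: sporting goods → 6.5% + 2.25% surcharge = 8.75% → $17.75
Canned tomatoes $1.02: unprepared groceries → 9.75% → $0.10
Art supplies kit $49.75: toys → 3.5% → $1.74
Subtotal = $559.56; tax = $30.43; total due = $589.99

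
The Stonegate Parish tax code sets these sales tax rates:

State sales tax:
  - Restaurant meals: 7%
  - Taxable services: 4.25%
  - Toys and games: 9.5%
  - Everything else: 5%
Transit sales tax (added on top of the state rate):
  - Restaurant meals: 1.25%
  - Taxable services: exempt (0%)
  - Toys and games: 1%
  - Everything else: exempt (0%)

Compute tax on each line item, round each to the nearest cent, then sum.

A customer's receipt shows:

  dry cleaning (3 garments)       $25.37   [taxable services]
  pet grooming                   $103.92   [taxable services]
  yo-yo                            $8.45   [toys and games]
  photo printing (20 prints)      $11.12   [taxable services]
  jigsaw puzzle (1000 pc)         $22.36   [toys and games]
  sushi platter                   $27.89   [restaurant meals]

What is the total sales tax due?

Dry cleaning (3 garments) $25.37: taxable services → 4.25% + 0% transit = 4.25% → $1.08
Pet grooming $103.92: taxable services → 4.25% + 0% transit = 4.25% → $4.42
Yo-yo $8.45: toys and games → 9.5% + 1% transit = 10.5% → $0.89
Photo printing (20 prints) $11.12: taxable services → 4.25% + 0% transit = 4.25% → $0.47
Jigsaw puzzle (1000 pc) $22.36: toys and games → 9.5% + 1% transit = 10.5% → $2.35
Sushi platter $27.89: restaurant meals → 7% + 1.25% transit = 8.25% → $2.30
Total tax = $1.08 + $4.42 + $0.89 + $0.47 + $2.35 + $2.30 = $11.51

$11.51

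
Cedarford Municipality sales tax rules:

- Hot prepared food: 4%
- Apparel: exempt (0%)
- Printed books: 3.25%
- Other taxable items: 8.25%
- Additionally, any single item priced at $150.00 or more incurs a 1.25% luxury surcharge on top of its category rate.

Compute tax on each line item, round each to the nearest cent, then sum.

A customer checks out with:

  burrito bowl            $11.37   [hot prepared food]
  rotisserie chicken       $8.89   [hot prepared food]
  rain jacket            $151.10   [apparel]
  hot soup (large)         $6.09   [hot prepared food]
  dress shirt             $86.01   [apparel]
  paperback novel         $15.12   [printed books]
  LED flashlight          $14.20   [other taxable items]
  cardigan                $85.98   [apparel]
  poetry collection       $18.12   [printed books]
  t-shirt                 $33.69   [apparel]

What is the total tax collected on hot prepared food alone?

$1.05

Burrito bowl $11.37: hot prepared food → 4% → $0.45
Rotisserie chicken $8.89: hot prepared food → 4% → $0.36
Hot soup (large) $6.09: hot prepared food → 4% → $0.24
Tax on hot prepared food = $0.45 + $0.36 + $0.24 = $1.05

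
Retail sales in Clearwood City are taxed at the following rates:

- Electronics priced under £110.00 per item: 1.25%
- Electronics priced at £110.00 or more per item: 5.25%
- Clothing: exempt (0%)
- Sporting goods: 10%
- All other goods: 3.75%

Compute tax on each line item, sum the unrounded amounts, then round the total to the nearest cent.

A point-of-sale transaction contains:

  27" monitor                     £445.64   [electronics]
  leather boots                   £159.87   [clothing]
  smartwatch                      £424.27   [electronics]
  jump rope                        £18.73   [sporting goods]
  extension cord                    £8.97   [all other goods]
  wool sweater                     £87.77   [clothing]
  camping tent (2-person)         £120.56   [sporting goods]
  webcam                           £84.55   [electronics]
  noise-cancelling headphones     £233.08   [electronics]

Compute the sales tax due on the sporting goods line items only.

£13.93

Jump rope £18.73: sporting goods → 10% → £1.873
Camping tent (2-person) £120.56: sporting goods → 10% → £12.056
Tax on sporting goods: unrounded sum = £13.929 → £13.93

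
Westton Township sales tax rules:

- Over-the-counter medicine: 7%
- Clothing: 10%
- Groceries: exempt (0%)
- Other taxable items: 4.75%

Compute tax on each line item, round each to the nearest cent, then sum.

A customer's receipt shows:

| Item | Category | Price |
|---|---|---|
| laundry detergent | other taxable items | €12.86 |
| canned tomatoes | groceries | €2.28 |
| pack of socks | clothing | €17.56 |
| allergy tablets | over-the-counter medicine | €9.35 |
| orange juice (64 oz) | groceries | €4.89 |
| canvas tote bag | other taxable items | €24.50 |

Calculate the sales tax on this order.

Laundry detergent €12.86: other taxable items → 4.75% → €0.61
Canned tomatoes €2.28: groceries → 0% → €0.00
Pack of socks €17.56: clothing → 10% → €1.76
Allergy tablets €9.35: over-the-counter medicine → 7% → €0.65
Orange juice (64 oz) €4.89: groceries → 0% → €0.00
Canvas tote bag €24.50: other taxable items → 4.75% → €1.16
Total tax = €0.61 + €1.76 + €0.65 + €1.16 = €4.18

€4.18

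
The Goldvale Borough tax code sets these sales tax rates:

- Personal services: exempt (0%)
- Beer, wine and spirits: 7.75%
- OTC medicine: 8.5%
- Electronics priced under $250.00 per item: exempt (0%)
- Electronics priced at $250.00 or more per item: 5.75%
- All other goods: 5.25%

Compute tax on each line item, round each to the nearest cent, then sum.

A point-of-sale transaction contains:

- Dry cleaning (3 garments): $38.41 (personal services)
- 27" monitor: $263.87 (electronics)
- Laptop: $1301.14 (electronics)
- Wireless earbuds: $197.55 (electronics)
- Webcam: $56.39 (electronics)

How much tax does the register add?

$89.99

Dry cleaning (3 garments) $38.41: personal services → 0% → $0.00
27" monitor $263.87: electronics, $250.00 or more → 5.75% → $15.17
Laptop $1301.14: electronics, $250.00 or more → 5.75% → $74.82
Wireless earbuds $197.55: electronics, under $250.00 → 0% → $0.00
Webcam $56.39: electronics, under $250.00 → 0% → $0.00
Total tax = $15.17 + $74.82 = $89.99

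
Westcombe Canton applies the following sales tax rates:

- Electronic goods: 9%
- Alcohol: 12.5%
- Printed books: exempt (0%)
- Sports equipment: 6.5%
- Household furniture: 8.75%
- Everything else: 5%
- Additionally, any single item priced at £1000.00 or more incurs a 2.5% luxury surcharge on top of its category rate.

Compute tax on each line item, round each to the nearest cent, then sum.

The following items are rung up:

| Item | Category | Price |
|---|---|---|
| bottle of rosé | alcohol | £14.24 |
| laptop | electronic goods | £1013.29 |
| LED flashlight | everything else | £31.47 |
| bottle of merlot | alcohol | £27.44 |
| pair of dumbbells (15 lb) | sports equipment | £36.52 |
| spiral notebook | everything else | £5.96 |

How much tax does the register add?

£125.98

Bottle of rosé £14.24: alcohol → 12.5% → £1.78
Laptop £1013.29: electronic goods → 9% + 2.5% surcharge = 11.5% → £116.53
LED flashlight £31.47: everything else → 5% → £1.57
Bottle of merlot £27.44: alcohol → 12.5% → £3.43
Pair of dumbbells (15 lb) £36.52: sports equipment → 6.5% → £2.37
Spiral notebook £5.96: everything else → 5% → £0.30
Total tax = £1.78 + £116.53 + £1.57 + £3.43 + £2.37 + £0.30 = £125.98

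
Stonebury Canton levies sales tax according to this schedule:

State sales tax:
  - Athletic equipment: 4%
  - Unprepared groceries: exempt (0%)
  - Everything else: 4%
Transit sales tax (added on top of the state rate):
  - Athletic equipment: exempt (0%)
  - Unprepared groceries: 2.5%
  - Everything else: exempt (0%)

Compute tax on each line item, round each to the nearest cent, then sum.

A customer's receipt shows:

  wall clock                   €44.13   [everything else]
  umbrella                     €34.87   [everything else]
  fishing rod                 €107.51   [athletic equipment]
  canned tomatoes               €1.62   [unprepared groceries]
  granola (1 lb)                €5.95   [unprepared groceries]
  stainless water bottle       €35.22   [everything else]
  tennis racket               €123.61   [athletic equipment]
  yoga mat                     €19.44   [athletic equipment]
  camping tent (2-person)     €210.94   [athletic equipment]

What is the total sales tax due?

Wall clock €44.13: everything else → 4% + 0% transit = 4% → €1.77
Umbrella €34.87: everything else → 4% + 0% transit = 4% → €1.39
Fishing rod €107.51: athletic equipment → 4% + 0% transit = 4% → €4.30
Canned tomatoes €1.62: unprepared groceries → 0% + 2.5% transit = 2.5% → €0.04
Granola (1 lb) €5.95: unprepared groceries → 0% + 2.5% transit = 2.5% → €0.15
Stainless water bottle €35.22: everything else → 4% + 0% transit = 4% → €1.41
Tennis racket €123.61: athletic equipment → 4% + 0% transit = 4% → €4.94
Yoga mat €19.44: athletic equipment → 4% + 0% transit = 4% → €0.78
Camping tent (2-person) €210.94: athletic equipment → 4% + 0% transit = 4% → €8.44
Total tax = €1.77 + €1.39 + €4.30 + €0.04 + €0.15 + €1.41 + €4.94 + €0.78 + €8.44 = €23.22

€23.22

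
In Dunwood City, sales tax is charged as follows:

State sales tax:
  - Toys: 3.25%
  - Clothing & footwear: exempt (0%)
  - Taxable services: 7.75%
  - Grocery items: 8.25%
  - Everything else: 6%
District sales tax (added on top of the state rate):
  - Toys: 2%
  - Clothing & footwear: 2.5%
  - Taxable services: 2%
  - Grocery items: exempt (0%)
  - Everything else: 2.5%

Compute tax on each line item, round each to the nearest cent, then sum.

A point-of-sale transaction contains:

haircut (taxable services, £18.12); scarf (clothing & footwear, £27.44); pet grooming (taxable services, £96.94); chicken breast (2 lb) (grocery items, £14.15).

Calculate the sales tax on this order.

£13.08

Haircut £18.12: taxable services → 7.75% + 2% district = 9.75% → £1.77
Scarf £27.44: clothing & footwear → 0% + 2.5% district = 2.5% → £0.69
Pet grooming £96.94: taxable services → 7.75% + 2% district = 9.75% → £9.45
Chicken breast (2 lb) £14.15: grocery items → 8.25% + 0% district = 8.25% → £1.17
Total tax = £1.77 + £0.69 + £9.45 + £1.17 = £13.08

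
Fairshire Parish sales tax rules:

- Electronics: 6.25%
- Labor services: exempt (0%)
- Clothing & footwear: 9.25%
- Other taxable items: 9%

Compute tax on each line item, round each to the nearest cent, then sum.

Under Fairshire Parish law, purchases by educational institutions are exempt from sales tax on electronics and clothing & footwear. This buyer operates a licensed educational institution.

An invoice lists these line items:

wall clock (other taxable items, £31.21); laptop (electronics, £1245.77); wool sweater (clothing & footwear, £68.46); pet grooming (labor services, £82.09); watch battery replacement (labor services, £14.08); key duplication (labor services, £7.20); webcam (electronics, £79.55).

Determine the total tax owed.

Wall clock £31.21: other taxable items → 9% → £2.81
Laptop £1245.77: electronics, buyer-exempt → 0% → £0.00
Wool sweater £68.46: clothing & footwear, buyer-exempt → 0% → £0.00
Pet grooming £82.09: labor services → 0% → £0.00
Watch battery replacement £14.08: labor services → 0% → £0.00
Key duplication £7.20: labor services → 0% → £0.00
Webcam £79.55: electronics, buyer-exempt → 0% → £0.00
Total tax = £2.81

£2.81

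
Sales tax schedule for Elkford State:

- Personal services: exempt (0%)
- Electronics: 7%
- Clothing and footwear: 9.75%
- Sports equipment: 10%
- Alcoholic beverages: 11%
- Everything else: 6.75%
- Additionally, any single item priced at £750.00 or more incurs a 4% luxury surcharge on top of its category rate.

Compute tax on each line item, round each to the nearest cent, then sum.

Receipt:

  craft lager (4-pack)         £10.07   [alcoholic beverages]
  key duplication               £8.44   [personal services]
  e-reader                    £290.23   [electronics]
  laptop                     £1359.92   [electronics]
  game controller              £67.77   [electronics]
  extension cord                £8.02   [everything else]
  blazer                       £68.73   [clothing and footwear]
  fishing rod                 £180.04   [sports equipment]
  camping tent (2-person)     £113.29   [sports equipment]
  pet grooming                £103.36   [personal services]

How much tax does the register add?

Craft lager (4-pack) £10.07: alcoholic beverages → 11% → £1.11
Key duplication £8.44: personal services → 0% → £0.00
E-reader £290.23: electronics → 7% → £20.32
Laptop £1359.92: electronics → 7% + 4% surcharge = 11% → £149.59
Game controller £67.77: electronics → 7% → £4.74
Extension cord £8.02: everything else → 6.75% → £0.54
Blazer £68.73: clothing and footwear → 9.75% → £6.70
Fishing rod £180.04: sports equipment → 10% → £18.00
Camping tent (2-person) £113.29: sports equipment → 10% → £11.33
Pet grooming £103.36: personal services → 0% → £0.00
Total tax = £1.11 + £20.32 + £149.59 + £4.74 + £0.54 + £6.70 + £18.00 + £11.33 = £212.33

£212.33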